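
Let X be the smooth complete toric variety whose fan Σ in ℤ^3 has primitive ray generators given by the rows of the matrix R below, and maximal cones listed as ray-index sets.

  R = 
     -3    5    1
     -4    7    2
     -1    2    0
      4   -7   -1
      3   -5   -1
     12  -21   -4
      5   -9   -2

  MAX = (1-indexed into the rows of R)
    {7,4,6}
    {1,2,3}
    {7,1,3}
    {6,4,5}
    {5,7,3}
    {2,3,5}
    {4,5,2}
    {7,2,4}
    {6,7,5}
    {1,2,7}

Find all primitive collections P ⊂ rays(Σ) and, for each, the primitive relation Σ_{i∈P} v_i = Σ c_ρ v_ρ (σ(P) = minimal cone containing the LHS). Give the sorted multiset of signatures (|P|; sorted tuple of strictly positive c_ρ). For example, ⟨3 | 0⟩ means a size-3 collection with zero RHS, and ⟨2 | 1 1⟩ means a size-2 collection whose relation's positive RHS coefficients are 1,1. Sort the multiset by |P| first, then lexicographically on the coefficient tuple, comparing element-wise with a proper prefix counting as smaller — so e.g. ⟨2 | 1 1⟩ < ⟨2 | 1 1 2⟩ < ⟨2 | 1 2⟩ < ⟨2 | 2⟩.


Primitive collections (9):

  {1,5}:  v_{1} + v_{5} = 0 — sig = ⟨2 | 0⟩
  {3,4}:  v_{3} + v_{4} = v_{5} — sig = ⟨2 | 1⟩
  {1,4}:  v_{1} + v_{4} = v_{2} + v_{7} — sig = ⟨2 | 1 1⟩
  {1,6}:  v_{1} + v_{6} = v_{4} + v_{7} — sig = ⟨2 | 1 1⟩
  {3,6}:  v_{3} + v_{6} = 2·v_{5} + v_{7} — sig = ⟨2 | 1 2⟩
  {2,6}:  v_{2} + v_{6} = 2·v_{4} — sig = ⟨2 | 2⟩
  {2,3,7}:  v_{2} + v_{3} + v_{7} = 0 — sig = ⟨3 | 0⟩
  {2,5,7}:  v_{2} + v_{5} + v_{7} = v_{4} — sig = ⟨3 | 1⟩
  {4,5,7}:  v_{4} + v_{5} + v_{7} = v_{6} — sig = ⟨3 | 1⟩

Hence PRS(X_Σ) =
    |P|=2: 6 collections, coeffs (), (1), (1,1), (1,1), (1,2), (2)
    |P|=3: 3 collections, coeffs (), (1), (1)


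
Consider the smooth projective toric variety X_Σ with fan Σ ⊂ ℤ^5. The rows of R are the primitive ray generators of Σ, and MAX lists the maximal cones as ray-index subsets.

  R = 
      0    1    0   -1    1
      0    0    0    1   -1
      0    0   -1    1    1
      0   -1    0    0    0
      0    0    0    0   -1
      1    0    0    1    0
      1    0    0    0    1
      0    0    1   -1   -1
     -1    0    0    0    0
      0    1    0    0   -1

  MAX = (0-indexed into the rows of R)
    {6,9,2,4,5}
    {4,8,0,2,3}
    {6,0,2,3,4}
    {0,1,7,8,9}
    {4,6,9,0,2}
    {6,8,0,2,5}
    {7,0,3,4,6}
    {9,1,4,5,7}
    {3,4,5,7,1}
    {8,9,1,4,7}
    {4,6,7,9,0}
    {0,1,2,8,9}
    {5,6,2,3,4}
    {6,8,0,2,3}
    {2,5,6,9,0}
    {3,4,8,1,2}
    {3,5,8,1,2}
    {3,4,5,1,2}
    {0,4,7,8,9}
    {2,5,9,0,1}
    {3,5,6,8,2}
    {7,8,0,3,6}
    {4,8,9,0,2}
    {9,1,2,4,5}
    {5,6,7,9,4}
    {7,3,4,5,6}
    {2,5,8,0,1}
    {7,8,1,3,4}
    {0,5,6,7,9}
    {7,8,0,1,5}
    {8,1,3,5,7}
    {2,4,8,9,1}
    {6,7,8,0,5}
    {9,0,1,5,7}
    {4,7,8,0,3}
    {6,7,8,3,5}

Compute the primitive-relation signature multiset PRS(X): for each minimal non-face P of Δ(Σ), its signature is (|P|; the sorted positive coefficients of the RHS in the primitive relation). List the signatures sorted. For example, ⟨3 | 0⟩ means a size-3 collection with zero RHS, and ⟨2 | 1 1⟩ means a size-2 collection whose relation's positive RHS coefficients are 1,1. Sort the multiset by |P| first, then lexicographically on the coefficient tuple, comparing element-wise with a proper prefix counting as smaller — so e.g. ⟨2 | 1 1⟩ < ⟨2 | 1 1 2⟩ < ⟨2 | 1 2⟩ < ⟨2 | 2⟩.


Δ(Σ) — 10 vertices, 11 min non-faces:

  P = {2,7}:  v_{2} + v_{7} = 0 ; sig = ⟨2 | 0⟩
  P = {1,6}:  v_{1} + v_{6} = v_{5} ; sig = ⟨2 | 1⟩
  P = {3,9}:  v_{3} + v_{9} = v_{4} ; sig = ⟨2 | 1⟩
  P = {0,1,3}:  v_{0} + v_{1} + v_{3} = 0 ; sig = ⟨3 | 0⟩
  P = {4,6,8}:  v_{4} + v_{6} + v_{8} = 0 ; sig = ⟨3 | 0⟩
  P = {0,1,4}:  v_{0} + v_{1} + v_{4} = v_{9} ; sig = ⟨3 | 1⟩
  P = {0,3,5}:  v_{0} + v_{3} + v_{5} = v_{6} ; sig = ⟨3 | 1⟩
  P = {4,5,8}:  v_{4} + v_{5} + v_{8} = v_{1} ; sig = ⟨3 | 1⟩
  P = {0,4,5}:  v_{0} + v_{4} + v_{5} = v_{6} + v_{9} ; sig = ⟨3 | 1 1⟩
  P = {6,8,9}:  v_{6} + v_{8} + v_{9} = v_{0} + v_{1} ; sig = ⟨3 | 1 1⟩
  P = {5,8,9}:  v_{5} + v_{8} + v_{9} = v_{0} + 2·v_{1} ; sig = ⟨3 | 1 2⟩

Signatures (|P|; sorted positive RHS coefficients), sorted:
    ⟨2 | 0⟩
    ⟨2 | 1⟩
    ⟨2 | 1⟩
    ⟨3 | 0⟩
    ⟨3 | 0⟩
    ⟨3 | 1⟩
    ⟨3 | 1⟩
    ⟨3 | 1⟩
    ⟨3 | 1 1⟩
    ⟨3 | 1 1⟩
    ⟨3 | 1 2⟩


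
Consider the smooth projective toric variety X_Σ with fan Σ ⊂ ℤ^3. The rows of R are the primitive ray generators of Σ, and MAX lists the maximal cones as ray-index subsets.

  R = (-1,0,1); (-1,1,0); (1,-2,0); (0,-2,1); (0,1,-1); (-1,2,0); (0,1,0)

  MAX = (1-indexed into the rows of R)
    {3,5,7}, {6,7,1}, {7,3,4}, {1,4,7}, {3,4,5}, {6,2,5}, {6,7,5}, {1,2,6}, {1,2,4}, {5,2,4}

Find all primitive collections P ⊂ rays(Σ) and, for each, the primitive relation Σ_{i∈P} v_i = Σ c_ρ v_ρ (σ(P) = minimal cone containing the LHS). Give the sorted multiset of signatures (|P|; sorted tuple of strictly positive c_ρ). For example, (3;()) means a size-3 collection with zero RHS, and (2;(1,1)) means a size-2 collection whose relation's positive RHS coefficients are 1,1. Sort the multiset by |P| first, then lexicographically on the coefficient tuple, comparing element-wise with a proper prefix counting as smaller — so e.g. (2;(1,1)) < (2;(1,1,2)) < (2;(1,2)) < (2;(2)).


Minimal non-faces — 7 found among 7 rays, 10 max cones:

  • {3,6}:  v_{3} + v_{6} = 0  →  sig = (2;())
  • {1,3}:  v_{1} + v_{3} = v_{4}  →  sig = (2;(1))
  • {1,5}:  v_{1} + v_{5} = v_{2}  →  sig = (2;(1))
  • {2,7}:  v_{2} + v_{7} = v_{6}  →  sig = (2;(1))
  • {4,6}:  v_{4} + v_{6} = v_{1}  →  sig = (2;(1))
  • {2,3}:  v_{2} + v_{3} = v_{4} + v_{5}  →  sig = (2;(1,1))
  • {4,5,7}:  v_{4} + v_{5} + v_{7} = 0  →  sig = (3;())

Signatures (|P|; sorted positive RHS coefficients), sorted:
    |P|=2: 6 collections, coeffs (), (1), (1), (1), (1), (1,1)
    |P|=3: 1 collection, coeffs ()


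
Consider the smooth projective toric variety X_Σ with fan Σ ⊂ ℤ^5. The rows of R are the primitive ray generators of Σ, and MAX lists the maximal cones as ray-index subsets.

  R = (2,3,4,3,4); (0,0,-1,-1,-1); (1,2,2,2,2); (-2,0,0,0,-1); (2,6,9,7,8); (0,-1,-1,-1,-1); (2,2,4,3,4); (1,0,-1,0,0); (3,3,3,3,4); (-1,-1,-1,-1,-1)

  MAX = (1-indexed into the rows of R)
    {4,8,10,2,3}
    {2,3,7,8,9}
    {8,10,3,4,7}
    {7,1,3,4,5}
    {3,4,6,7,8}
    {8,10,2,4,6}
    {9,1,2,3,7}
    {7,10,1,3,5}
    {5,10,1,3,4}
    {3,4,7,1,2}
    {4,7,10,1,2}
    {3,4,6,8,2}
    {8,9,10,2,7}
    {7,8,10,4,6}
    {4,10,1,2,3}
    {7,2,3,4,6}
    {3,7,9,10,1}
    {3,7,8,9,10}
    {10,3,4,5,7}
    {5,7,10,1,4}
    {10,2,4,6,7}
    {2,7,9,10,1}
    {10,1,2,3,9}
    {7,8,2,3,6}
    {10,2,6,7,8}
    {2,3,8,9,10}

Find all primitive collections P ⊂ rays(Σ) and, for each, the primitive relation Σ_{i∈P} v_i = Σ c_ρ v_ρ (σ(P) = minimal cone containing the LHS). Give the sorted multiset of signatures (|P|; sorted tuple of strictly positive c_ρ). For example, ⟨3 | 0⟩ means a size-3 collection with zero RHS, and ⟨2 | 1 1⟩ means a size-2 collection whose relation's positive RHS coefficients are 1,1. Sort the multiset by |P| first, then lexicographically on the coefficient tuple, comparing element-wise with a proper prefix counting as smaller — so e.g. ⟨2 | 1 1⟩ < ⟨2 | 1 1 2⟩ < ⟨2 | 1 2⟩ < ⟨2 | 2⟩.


Minimal non-faces — 12 found among 10 rays, 26 max cones:

  • {1,8}:  v_{1} + v_{8} = v_{9}  ⇒ sig = ⟨2 | 1⟩
  • {1,6}:  v_{1} + v_{6} = v_{2} + v_{7}  ⇒ sig = ⟨2 | 1 1⟩
  • {5,6}:  v_{5} + v_{6} = v_{1} + v_{4} + v_{7}  ⇒ sig = ⟨2 | 1 1 1⟩
  • {6,9}:  v_{6} + v_{9} = v_{2} + v_{7} + v_{8}  ⇒ sig = ⟨2 | 1 1 1⟩
  • {5,9}:  v_{5} + v_{9} = v_{1} + 3·v_{3} + v_{7} + 2·v_{10}  ⇒ sig = ⟨2 | 1 1 2 3⟩
  • {2,5}:  v_{2} + v_{5} = 2·v_{1} + v_{4}  ⇒ sig = ⟨2 | 1 2⟩
  • {4,9}:  v_{4} + v_{9} = 2·v_{3} + v_{10}  ⇒ sig = ⟨2 | 1 2⟩
  • {5,8}:  v_{5} + v_{8} = 3·v_{3} + v_{7} + 2·v_{10}  ⇒ sig = ⟨2 | 1 2 3⟩
  • {3,6,10}:  v_{3} + v_{6} + v_{10} = 0  ⇒ sig = ⟨3 | 0⟩
  • {2,3,7,10}:  v_{2} + v_{3} + v_{7} + v_{10} = v_{1}  ⇒ sig = ⟨4 | 1⟩
  • {2,4,7,8}:  v_{2} + v_{4} + v_{7} + v_{8} = v_{3}  ⇒ sig = ⟨4 | 1⟩
  • {1,3,4,7,10}:  v_{1} + v_{3} + v_{4} + v_{7} + v_{10} = v_{5}  ⇒ sig = ⟨5 | 1⟩

Sorted signature multiset PRS(X):
[⟨2 | 1⟩, ⟨2 | 1 1⟩, ⟨2 | 1 1 1⟩, ⟨2 | 1 1 1⟩, ⟨2 | 1 1 2 3⟩, ⟨2 | 1 2⟩, ⟨2 | 1 2⟩, ⟨2 | 1 2 3⟩, ⟨3 | 0⟩, ⟨4 | 1⟩, ⟨4 | 1⟩, ⟨5 | 1⟩]


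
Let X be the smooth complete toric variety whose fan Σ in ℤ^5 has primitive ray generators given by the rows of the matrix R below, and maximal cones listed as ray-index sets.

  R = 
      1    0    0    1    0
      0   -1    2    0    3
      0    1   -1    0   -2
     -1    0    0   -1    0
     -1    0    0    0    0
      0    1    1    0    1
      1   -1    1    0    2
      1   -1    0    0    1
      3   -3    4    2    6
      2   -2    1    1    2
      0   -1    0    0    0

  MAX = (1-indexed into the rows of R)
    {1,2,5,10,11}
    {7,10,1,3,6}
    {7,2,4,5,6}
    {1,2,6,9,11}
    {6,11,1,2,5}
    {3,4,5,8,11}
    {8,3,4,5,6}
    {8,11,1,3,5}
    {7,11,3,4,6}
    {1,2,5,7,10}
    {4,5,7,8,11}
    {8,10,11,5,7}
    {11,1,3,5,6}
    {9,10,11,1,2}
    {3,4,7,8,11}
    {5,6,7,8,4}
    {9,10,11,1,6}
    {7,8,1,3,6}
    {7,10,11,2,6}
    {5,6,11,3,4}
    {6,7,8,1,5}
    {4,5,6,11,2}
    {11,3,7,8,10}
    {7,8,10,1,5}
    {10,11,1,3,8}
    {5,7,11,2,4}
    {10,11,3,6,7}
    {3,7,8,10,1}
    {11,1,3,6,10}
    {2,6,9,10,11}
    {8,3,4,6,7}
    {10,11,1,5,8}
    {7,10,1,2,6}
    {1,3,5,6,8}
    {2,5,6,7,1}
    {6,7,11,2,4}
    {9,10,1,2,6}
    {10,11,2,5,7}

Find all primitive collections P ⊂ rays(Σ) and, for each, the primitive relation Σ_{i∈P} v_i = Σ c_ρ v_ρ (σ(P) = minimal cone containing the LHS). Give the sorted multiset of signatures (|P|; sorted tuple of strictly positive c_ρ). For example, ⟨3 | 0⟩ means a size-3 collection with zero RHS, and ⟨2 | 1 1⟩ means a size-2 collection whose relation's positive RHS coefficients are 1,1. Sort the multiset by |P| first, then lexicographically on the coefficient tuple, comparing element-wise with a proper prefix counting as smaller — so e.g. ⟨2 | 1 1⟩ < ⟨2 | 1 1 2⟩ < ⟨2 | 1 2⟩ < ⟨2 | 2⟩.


|primitive collections| = 17. Relations:

  P = {1,4}:  v_{1} + v_{4} = 0  ⟹  sig = ⟨2 | 0⟩
  P = {2,3}:  v_{2} + v_{3} = v_{6} + v_{11}  ⟹  sig = ⟨2 | 1 1⟩
  P = {4,10}:  v_{4} + v_{10} = v_{7} + v_{11}  ⟹  sig = ⟨2 | 1 1⟩
  P = {4,9}:  v_{4} + v_{9} = v_{2} + v_{6} + v_{10} + v_{11}  ⟹  sig = ⟨2 | 1 1 1 1⟩
  P = {8,9}:  v_{8} + v_{9} = v_{1} + v_{2} + v_{7} + v_{10}  ⟹  sig = ⟨2 | 1 1 1 1⟩
  P = {7,9}:  v_{7} + v_{9} = v_{2} + v_{6} + 2·v_{10}  ⟹  sig = ⟨2 | 1 1 2⟩
  P = {3,9}:  v_{3} + v_{9} = v_{1} + 2·v_{6} + v_{10} + 2·v_{11}  ⟹  sig = ⟨2 | 1 1 2 2⟩
  P = {2,8}:  v_{2} + v_{8} = v_{5} + 2·v_{7}  ⟹  sig = ⟨2 | 1 2⟩
  P = {5,9}:  v_{5} + v_{9} = 2·v_{1} + 2·v_{2} + v_{11}  ⟹  sig = ⟨2 | 1 2 2⟩
  P = {3,5,7}:  v_{3} + v_{5} + v_{7} = 0  ⟹  sig = ⟨3 | 0⟩
  P = {1,7,11}:  v_{1} + v_{7} + v_{11} = v_{10}  ⟹  sig = ⟨3 | 1⟩
  P = {6,8,11}:  v_{6} + v_{8} + v_{11} = v_{7}  ⟹  sig = ⟨3 | 1⟩
  P = {3,5,10}:  v_{3} + v_{5} + v_{10} = v_{1} + v_{11}  ⟹  sig = ⟨3 | 1 1⟩
  P = {5,6,10}:  v_{5} + v_{6} + v_{10} = v_{1} + v_{2}  ⟹  sig = ⟨3 | 1 1⟩
  P = {6,8,10}:  v_{6} + v_{8} + v_{10} = v_{1} + 2·v_{7}  ⟹  sig = ⟨3 | 1 2⟩
  P = {5,6,7,11}:  v_{5} + v_{6} + v_{7} + v_{11} = v_{2}  ⟹  sig = ⟨4 | 1⟩
  P = {1,2,6,10,11}:  v_{1} + v_{2} + v_{6} + v_{10} + v_{11} = v_{9}  ⟹  sig = ⟨5 | 1⟩

Hence PRS(X_Σ) =
[⟨2 | 0⟩, ⟨2 | 1 1⟩, ⟨2 | 1 1⟩, ⟨2 | 1 1 1 1⟩, ⟨2 | 1 1 1 1⟩, ⟨2 | 1 1 2⟩, ⟨2 | 1 1 2 2⟩, ⟨2 | 1 2⟩, ⟨2 | 1 2 2⟩, ⟨3 | 0⟩, ⟨3 | 1⟩, ⟨3 | 1⟩, ⟨3 | 1 1⟩, ⟨3 | 1 1⟩, ⟨3 | 1 2⟩, ⟨4 | 1⟩, ⟨5 | 1⟩]


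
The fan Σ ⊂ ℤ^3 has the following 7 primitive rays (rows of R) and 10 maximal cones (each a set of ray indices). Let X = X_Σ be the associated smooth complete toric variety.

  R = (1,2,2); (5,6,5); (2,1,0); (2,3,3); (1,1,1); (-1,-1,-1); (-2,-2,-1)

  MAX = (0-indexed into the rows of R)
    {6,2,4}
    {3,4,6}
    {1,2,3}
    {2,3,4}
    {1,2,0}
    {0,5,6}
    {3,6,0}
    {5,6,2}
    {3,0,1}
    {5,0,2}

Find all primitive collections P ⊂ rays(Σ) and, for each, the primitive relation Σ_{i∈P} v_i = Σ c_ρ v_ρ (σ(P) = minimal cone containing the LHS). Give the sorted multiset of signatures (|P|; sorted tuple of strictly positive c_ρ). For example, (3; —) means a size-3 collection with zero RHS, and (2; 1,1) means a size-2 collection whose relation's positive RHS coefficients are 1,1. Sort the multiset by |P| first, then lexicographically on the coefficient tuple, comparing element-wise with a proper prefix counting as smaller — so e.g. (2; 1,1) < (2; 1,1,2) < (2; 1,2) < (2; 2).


9 minimal non-faces of Δ(Σ) (on 7 rays):

  {4,5}:  v_{4} + v_{5} = 0  ⟹  sig = (2; —)
  {0,4}:  v_{0} + v_{4} = v_{3}  ⟹  sig = (2; 1)
  {3,5}:  v_{3} + v_{5} = v_{0}  ⟹  sig = (2; 1)
  {1,6}:  v_{1} + v_{6} = v_{3} + v_{4}  ⟹  sig = (2; 1,1)
  {1,4}:  v_{1} + v_{4} = v_{2} + 2·v_{3}  ⟹  sig = (2; 1,2)
  {1,5}:  v_{1} + v_{5} = 2·v_{0} + v_{2}  ⟹  sig = (2; 1,2)
  {0,2,3}:  v_{0} + v_{2} + v_{3} = v_{1}  ⟹  sig = (3; 1)
  {0,2,6}:  v_{0} + v_{2} + v_{6} = v_{4}  ⟹  sig = (3; 1)
  {2,3,6}:  v_{2} + v_{3} + v_{6} = 2·v_{4}  ⟹  sig = (3; 2)

Hence PRS(X_Σ) =
{ (2; —),  (2; 1) ×2,  (2; 1,1),  (2; 1,2) ×2,  (3; 1) ×2,  (3; 2) }


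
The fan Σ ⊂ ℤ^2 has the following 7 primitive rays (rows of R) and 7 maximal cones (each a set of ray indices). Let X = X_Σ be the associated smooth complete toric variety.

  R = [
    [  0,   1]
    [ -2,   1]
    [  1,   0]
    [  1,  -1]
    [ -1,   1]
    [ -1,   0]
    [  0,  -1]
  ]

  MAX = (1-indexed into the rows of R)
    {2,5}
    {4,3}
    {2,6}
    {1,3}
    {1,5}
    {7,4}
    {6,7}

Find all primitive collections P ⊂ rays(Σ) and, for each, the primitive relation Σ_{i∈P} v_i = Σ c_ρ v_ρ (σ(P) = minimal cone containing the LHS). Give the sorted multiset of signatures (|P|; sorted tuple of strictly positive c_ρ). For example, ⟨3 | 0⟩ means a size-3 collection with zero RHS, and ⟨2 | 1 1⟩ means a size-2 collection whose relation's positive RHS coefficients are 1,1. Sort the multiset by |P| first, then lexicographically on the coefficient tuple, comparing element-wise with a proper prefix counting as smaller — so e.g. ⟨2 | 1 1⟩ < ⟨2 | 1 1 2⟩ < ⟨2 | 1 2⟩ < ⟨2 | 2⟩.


The 14 primitive collections of Σ (r=7, n=2):

  P={1,7}:  v_{1} + v_{7} = 0  ⇒ sig = ⟨2 | 0⟩
  P={3,6}:  v_{3} + v_{6} = 0  ⇒ sig = ⟨2 | 0⟩
  P={4,5}:  v_{4} + v_{5} = 0  ⇒ sig = ⟨2 | 0⟩
  P={1,4}:  v_{1} + v_{4} = v_{3}  ⇒ sig = ⟨2 | 1⟩
  P={1,6}:  v_{1} + v_{6} = v_{5}  ⇒ sig = ⟨2 | 1⟩
  P={2,3}:  v_{2} + v_{3} = v_{5}  ⇒ sig = ⟨2 | 1⟩
  P={2,4}:  v_{2} + v_{4} = v_{6}  ⇒ sig = ⟨2 | 1⟩
  P={3,5}:  v_{3} + v_{5} = v_{1}  ⇒ sig = ⟨2 | 1⟩
  P={3,7}:  v_{3} + v_{7} = v_{4}  ⇒ sig = ⟨2 | 1⟩
  P={4,6}:  v_{4} + v_{6} = v_{7}  ⇒ sig = ⟨2 | 1⟩
  P={5,6}:  v_{5} + v_{6} = v_{2}  ⇒ sig = ⟨2 | 1⟩
  P={5,7}:  v_{5} + v_{7} = v_{6}  ⇒ sig = ⟨2 | 1⟩
  P={1,2}:  v_{1} + v_{2} = 2·v_{5}  ⇒ sig = ⟨2 | 2⟩
  P={2,7}:  v_{2} + v_{7} = 2·v_{6}  ⇒ sig = ⟨2 | 2⟩

Hence PRS(X_Σ) =
    |P|=2: 14 collections, coeffs (), (), (), (1), (1), (1), (1), (1), (1), (1), (1), (1), (2), (2)


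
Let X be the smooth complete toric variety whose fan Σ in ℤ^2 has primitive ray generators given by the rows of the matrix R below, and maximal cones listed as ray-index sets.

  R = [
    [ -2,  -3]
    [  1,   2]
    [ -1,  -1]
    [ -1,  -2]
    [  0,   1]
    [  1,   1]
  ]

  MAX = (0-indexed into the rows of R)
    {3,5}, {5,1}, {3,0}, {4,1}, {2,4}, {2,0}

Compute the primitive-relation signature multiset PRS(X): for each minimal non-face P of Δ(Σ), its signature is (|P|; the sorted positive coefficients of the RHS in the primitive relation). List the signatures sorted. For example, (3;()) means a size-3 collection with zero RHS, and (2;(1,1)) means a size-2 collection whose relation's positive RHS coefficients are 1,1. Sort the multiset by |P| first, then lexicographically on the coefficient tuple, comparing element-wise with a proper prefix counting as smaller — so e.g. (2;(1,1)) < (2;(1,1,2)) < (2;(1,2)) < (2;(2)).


Primitive collections (9):

  {1,3}:  v_{1} + v_{3} = 0  →  sig = (2;())
  {2,5}:  v_{2} + v_{5} = 0  →  sig = (2;())
  {0,1}:  v_{0} + v_{1} = v_{2}  →  sig = (2;(1))
  {0,5}:  v_{0} + v_{5} = v_{3}  →  sig = (2;(1))
  {1,2}:  v_{1} + v_{2} = v_{4}  →  sig = (2;(1))
  {2,3}:  v_{2} + v_{3} = v_{0}  →  sig = (2;(1))
  {3,4}:  v_{3} + v_{4} = v_{2}  →  sig = (2;(1))
  {4,5}:  v_{4} + v_{5} = v_{1}  →  sig = (2;(1))
  {0,4}:  v_{0} + v_{4} = 2·v_{2}  →  sig = (2;(2))

Signatures (|P|; sorted positive RHS coefficients), sorted:
{ (2;()) ×2,  (2;(1)) ×6,  (2;(2)) }


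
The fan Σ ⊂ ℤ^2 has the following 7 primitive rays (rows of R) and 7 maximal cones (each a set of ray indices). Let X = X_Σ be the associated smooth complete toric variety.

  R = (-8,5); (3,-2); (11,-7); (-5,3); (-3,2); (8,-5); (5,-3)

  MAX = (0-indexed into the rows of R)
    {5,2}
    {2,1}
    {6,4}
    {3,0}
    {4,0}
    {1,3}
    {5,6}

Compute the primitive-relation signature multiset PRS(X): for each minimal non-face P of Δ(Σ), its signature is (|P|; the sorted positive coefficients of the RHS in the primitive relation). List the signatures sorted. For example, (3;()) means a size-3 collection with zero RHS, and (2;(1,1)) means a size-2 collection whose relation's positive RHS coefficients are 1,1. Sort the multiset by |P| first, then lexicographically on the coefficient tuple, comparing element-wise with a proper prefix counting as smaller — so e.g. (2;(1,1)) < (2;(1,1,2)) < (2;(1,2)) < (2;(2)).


Δ(Σ) — 7 vertices, 14 min non-faces:

  {0,5}:  v_{0} + v_{5} = 0  →  sig = (2;())
  {1,4}:  v_{1} + v_{4} = 0  →  sig = (2;())
  {3,6}:  v_{3} + v_{6} = 0  →  sig = (2;())
  {0,1}:  v_{0} + v_{1} = v_{3}  →  sig = (2;(1))
  {0,2}:  v_{0} + v_{2} = v_{1}  →  sig = (2;(1))
  {0,6}:  v_{0} + v_{6} = v_{4}  →  sig = (2;(1))
  {1,5}:  v_{1} + v_{5} = v_{2}  →  sig = (2;(1))
  {1,6}:  v_{1} + v_{6} = v_{5}  →  sig = (2;(1))
  {2,4}:  v_{2} + v_{4} = v_{5}  →  sig = (2;(1))
  {3,4}:  v_{3} + v_{4} = v_{0}  →  sig = (2;(1))
  {3,5}:  v_{3} + v_{5} = v_{1}  →  sig = (2;(1))
  {4,5}:  v_{4} + v_{5} = v_{6}  →  sig = (2;(1))
  {2,3}:  v_{2} + v_{3} = 2·v_{1}  →  sig = (2;(2))
  {2,6}:  v_{2} + v_{6} = 2·v_{5}  →  sig = (2;(2))

Signatures (|P|; sorted positive RHS coefficients), sorted:
    |P|=2: 14 collections, coeffs (), (), (), (1), (1), (1), (1), (1), (1), (1), (1), (1), (2), (2)


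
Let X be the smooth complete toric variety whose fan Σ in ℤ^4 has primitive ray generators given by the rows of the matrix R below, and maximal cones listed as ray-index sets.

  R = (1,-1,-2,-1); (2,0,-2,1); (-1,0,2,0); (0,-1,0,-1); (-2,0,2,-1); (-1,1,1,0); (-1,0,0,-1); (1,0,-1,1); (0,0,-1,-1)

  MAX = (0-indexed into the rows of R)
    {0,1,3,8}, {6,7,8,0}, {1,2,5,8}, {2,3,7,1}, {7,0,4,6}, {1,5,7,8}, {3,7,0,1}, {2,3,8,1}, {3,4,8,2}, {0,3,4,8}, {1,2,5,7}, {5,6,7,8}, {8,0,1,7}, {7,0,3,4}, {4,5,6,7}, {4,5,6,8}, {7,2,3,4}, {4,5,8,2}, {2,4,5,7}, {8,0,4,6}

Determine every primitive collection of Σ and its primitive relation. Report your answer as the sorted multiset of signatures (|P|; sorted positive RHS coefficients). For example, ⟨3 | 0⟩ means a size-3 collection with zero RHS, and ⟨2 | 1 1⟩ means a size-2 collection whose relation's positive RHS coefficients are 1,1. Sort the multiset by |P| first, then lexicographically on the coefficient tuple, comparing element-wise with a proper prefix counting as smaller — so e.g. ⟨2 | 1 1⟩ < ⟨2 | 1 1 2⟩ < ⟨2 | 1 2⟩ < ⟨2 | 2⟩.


|primitive collections| = 10. Relations:

  {1,4}:  v_{1} + v_{4} = 0  →  sig = ⟨2 | 0⟩
  {0,2}:  v_{0} + v_{2} = v_{3}  →  sig = ⟨2 | 1⟩
  {0,5}:  v_{0} + v_{5} = v_{8}  →  sig = ⟨2 | 1⟩
  {2,6}:  v_{2} + v_{6} = v_{4}  →  sig = ⟨2 | 1⟩
  {1,6}:  v_{1} + v_{6} = v_{7} + v_{8}  →  sig = ⟨2 | 1 1⟩
  {3,5}:  v_{3} + v_{5} = v_{2} + v_{8}  →  sig = ⟨2 | 1 1⟩
  {3,6}:  v_{3} + v_{6} = v_{0} + v_{4}  →  sig = ⟨2 | 1 1⟩
  {2,7,8}:  v_{2} + v_{7} + v_{8} = 0  →  sig = ⟨3 | 0⟩
  {3,7,8}:  v_{3} + v_{7} + v_{8} = v_{0}  →  sig = ⟨3 | 1⟩
  {4,7,8}:  v_{4} + v_{7} + v_{8} = v_{6}  →  sig = ⟨3 | 1⟩

Signatures (|P|; sorted positive RHS coefficients), sorted:
    |P|=2: 7 collections, coeffs (), (1), (1), (1), (1,1), (1,1), (1,1)
    |P|=3: 3 collections, coeffs (), (1), (1)


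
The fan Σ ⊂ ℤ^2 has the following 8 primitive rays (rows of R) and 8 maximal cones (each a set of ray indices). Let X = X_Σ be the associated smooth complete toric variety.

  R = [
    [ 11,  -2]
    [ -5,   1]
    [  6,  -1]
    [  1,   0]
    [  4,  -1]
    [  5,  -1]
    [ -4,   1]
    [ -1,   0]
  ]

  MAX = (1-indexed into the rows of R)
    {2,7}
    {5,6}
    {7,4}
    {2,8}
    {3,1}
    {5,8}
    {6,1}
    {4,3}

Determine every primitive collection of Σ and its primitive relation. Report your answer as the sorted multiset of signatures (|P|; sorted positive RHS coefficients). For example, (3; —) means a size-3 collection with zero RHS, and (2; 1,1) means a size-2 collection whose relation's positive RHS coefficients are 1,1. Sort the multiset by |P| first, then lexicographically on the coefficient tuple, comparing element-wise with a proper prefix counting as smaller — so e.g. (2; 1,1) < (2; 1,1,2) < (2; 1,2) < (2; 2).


20 collections generate NE(X_Σ); each relation:

  {2,6}:  v_{2} + v_{6} = 0 ; sig = (2; —)
  {4,8}:  v_{4} + v_{8} = 0 ; sig = (2; —)
  {5,7}:  v_{5} + v_{7} = 0 ; sig = (2; —)
  {1,2}:  v_{1} + v_{2} = v_{3} ; sig = (2; 1)
  {2,3}:  v_{2} + v_{3} = v_{4} ; sig = (2; 1)
  {2,4}:  v_{2} + v_{4} = v_{7} ; sig = (2; 1)
  {2,5}:  v_{2} + v_{5} = v_{8} ; sig = (2; 1)
  {3,6}:  v_{3} + v_{6} = v_{1} ; sig = (2; 1)
  {3,8}:  v_{3} + v_{8} = v_{6} ; sig = (2; 1)
  {4,5}:  v_{4} + v_{5} = v_{6} ; sig = (2; 1)
  {4,6}:  v_{4} + v_{6} = v_{3} ; sig = (2; 1)
  {6,7}:  v_{6} + v_{7} = v_{4} ; sig = (2; 1)
  {6,8}:  v_{6} + v_{8} = v_{5} ; sig = (2; 1)
  {7,8}:  v_{7} + v_{8} = v_{2} ; sig = (2; 1)
  {1,7}:  v_{1} + v_{7} = v_{3} + v_{4} ; sig = (2; 1,1)
  {1,4}:  v_{1} + v_{4} = 2·v_{3} ; sig = (2; 2)
  {1,8}:  v_{1} + v_{8} = 2·v_{6} ; sig = (2; 2)
  {3,5}:  v_{3} + v_{5} = 2·v_{6} ; sig = (2; 2)
  {3,7}:  v_{3} + v_{7} = 2·v_{4} ; sig = (2; 2)
  {1,5}:  v_{1} + v_{5} = 3·v_{6} ; sig = (2; 3)

Hence PRS(X_Σ) =
{ (2; —) ×3,  (2; 1) ×11,  (2; 1,1),  (2; 2) ×4,  (2; 3) }


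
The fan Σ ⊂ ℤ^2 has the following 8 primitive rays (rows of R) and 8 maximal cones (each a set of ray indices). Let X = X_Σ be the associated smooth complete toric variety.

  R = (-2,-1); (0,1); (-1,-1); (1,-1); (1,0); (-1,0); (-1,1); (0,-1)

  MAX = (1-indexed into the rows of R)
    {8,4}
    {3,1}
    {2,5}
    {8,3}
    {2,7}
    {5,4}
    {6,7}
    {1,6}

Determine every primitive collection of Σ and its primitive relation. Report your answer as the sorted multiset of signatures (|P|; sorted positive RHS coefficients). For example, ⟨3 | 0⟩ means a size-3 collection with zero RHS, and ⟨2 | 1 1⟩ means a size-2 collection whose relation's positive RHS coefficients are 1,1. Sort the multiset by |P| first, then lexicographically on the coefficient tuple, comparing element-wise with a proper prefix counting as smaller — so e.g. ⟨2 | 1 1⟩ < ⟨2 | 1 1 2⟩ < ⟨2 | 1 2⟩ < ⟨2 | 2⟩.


20 collections generate NE(X_Σ); each relation:

  • {2,8}:  v_{2} + v_{8} = 0  ⇒ sig = ⟨2 | 0⟩
  • {4,7}:  v_{4} + v_{7} = 0  ⇒ sig = ⟨2 | 0⟩
  • {5,6}:  v_{5} + v_{6} = 0  ⇒ sig = ⟨2 | 0⟩
  • {1,5}:  v_{1} + v_{5} = v_{3}  ⇒ sig = ⟨2 | 1⟩
  • {2,3}:  v_{2} + v_{3} = v_{6}  ⇒ sig = ⟨2 | 1⟩
  • {2,4}:  v_{2} + v_{4} = v_{5}  ⇒ sig = ⟨2 | 1⟩
  • {2,6}:  v_{2} + v_{6} = v_{7}  ⇒ sig = ⟨2 | 1⟩
  • {3,5}:  v_{3} + v_{5} = v_{8}  ⇒ sig = ⟨2 | 1⟩
  • {3,6}:  v_{3} + v_{6} = v_{1}  ⇒ sig = ⟨2 | 1⟩
  • {4,6}:  v_{4} + v_{6} = v_{8}  ⇒ sig = ⟨2 | 1⟩
  • {5,7}:  v_{5} + v_{7} = v_{2}  ⇒ sig = ⟨2 | 1⟩
  • {5,8}:  v_{5} + v_{8} = v_{4}  ⇒ sig = ⟨2 | 1⟩
  • {6,8}:  v_{6} + v_{8} = v_{3}  ⇒ sig = ⟨2 | 1⟩
  • {7,8}:  v_{7} + v_{8} = v_{6}  ⇒ sig = ⟨2 | 1⟩
  • {1,4}:  v_{1} + v_{4} = v_{3} + v_{8}  ⇒ sig = ⟨2 | 1 1⟩
  • {1,2}:  v_{1} + v_{2} = 2·v_{6}  ⇒ sig = ⟨2 | 2⟩
  • {1,8}:  v_{1} + v_{8} = 2·v_{3}  ⇒ sig = ⟨2 | 2⟩
  • {3,4}:  v_{3} + v_{4} = 2·v_{8}  ⇒ sig = ⟨2 | 2⟩
  • {3,7}:  v_{3} + v_{7} = 2·v_{6}  ⇒ sig = ⟨2 | 2⟩
  • {1,7}:  v_{1} + v_{7} = 3·v_{6}  ⇒ sig = ⟨2 | 3⟩

Sorted signature multiset PRS(X):
{ ⟨2 | 0⟩ ×3,  ⟨2 | 1⟩ ×11,  ⟨2 | 1 1⟩,  ⟨2 | 2⟩ ×4,  ⟨2 | 3⟩ }


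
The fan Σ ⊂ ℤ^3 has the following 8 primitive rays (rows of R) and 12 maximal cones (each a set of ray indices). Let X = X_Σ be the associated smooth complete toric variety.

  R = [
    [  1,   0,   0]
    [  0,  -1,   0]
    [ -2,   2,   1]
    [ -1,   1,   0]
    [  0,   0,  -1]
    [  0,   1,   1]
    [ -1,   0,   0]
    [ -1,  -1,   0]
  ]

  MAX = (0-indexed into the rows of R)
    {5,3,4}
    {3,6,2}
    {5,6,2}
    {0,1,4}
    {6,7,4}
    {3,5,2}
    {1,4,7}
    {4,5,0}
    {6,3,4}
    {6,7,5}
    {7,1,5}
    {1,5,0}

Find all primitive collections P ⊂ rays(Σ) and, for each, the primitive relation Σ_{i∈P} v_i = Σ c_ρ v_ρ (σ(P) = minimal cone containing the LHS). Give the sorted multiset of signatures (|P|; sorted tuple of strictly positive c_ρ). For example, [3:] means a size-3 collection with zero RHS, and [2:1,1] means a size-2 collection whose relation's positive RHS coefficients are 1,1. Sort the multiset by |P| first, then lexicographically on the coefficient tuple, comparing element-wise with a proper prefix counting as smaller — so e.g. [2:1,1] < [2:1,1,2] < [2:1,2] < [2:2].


The 14 primitive collections of Σ (r=8, n=3):

  P = {0,6}:  v_{0} + v_{6} = 0  →  sig = [2:]
  P = {0,7}:  v_{0} + v_{7} = v_{1}  →  sig = [2:1]
  P = {1,3}:  v_{1} + v_{3} = v_{6}  →  sig = [2:1]
  P = {1,6}:  v_{1} + v_{6} = v_{7}  →  sig = [2:1]
  P = {0,2}:  v_{0} + v_{2} = v_{3} + v_{5}  →  sig = [2:1,1]
  P = {0,3}:  v_{0} + v_{3} = v_{4} + v_{5}  →  sig = [2:1,1]
  P = {1,2}:  v_{1} + v_{2} = v_{5} + 2·v_{6}  →  sig = [2:1,2]
  P = {2,7}:  v_{2} + v_{7} = v_{5} + 3·v_{6}  →  sig = [2:1,3]
  P = {2,4}:  v_{2} + v_{4} = 2·v_{3}  →  sig = [2:2]
  P = {3,7}:  v_{3} + v_{7} = 2·v_{6}  →  sig = [2:2]
  P = {1,4,5}:  v_{1} + v_{4} + v_{5} = 0  →  sig = [3:]
  P = {3,5,6}:  v_{3} + v_{5} + v_{6} = v_{2}  →  sig = [3:1]
  P = {4,5,6}:  v_{4} + v_{5} + v_{6} = v_{3}  →  sig = [3:1]
  P = {4,5,7}:  v_{4} + v_{5} + v_{7} = v_{6}  →  sig = [3:1]

Hence PRS(X_Σ) =
    [2:]
    [2:1]
    [2:1]
    [2:1]
    [2:1,1]
    [2:1,1]
    [2:1,2]
    [2:1,3]
    [2:2]
    [2:2]
    [3:]
    [3:1]
    [3:1]
    [3:1]


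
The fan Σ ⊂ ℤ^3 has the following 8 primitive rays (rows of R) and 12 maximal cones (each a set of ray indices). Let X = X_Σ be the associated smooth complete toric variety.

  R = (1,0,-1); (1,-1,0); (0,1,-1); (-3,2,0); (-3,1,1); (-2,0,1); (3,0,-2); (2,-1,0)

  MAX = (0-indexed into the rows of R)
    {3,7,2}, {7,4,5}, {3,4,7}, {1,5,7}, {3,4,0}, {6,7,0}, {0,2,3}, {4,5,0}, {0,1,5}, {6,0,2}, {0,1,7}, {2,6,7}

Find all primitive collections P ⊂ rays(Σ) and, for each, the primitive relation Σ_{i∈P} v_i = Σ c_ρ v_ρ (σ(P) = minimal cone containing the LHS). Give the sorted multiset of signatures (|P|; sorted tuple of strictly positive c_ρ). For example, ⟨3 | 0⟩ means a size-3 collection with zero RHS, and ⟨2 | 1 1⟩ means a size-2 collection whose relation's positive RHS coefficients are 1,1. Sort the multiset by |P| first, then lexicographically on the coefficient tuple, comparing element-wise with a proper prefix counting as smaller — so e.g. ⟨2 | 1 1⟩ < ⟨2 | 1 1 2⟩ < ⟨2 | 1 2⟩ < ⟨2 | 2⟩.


The 14 primitive collections of Σ (r=8, n=3):

  P = {1,2}:  v_{1} + v_{2} = v_{0} — sig = ⟨2 | 1⟩
  P = {1,4}:  v_{1} + v_{4} = v_{5} — sig = ⟨2 | 1⟩
  P = {2,4}:  v_{2} + v_{4} = v_{3} — sig = ⟨2 | 1⟩
  P = {4,6}:  v_{4} + v_{6} = v_{2} — sig = ⟨2 | 1⟩
  P = {5,6}:  v_{5} + v_{6} = v_{0} — sig = ⟨2 | 1⟩
  P = {1,3}:  v_{1} + v_{3} = v_{0} + v_{4} — sig = ⟨2 | 1 1⟩
  P = {2,5}:  v_{2} + v_{5} = v_{0} + v_{4} — sig = ⟨2 | 1 1⟩
  P = {1,6}:  v_{1} + v_{6} = 2·v_{0} + v_{7} — sig = ⟨2 | 1 2⟩
  P = {3,5}:  v_{3} + v_{5} = v_{0} + 2·v_{4} — sig = ⟨2 | 1 2⟩
  P = {3,6}:  v_{3} + v_{6} = 2·v_{2} — sig = ⟨2 | 2⟩
  P = {0,4,7}:  v_{0} + v_{4} + v_{7} = 0 — sig = ⟨3 | 0⟩
  P = {0,2,7}:  v_{0} + v_{2} + v_{7} = v_{6} — sig = ⟨3 | 1⟩
  P = {0,3,7}:  v_{0} + v_{3} + v_{7} = v_{2} — sig = ⟨3 | 1⟩
  P = {0,5,7}:  v_{0} + v_{5} + v_{7} = v_{1} — sig = ⟨3 | 1⟩

Signatures (|P|; sorted positive RHS coefficients), sorted:
    ⟨2 | 1⟩
    ⟨2 | 1⟩
    ⟨2 | 1⟩
    ⟨2 | 1⟩
    ⟨2 | 1⟩
    ⟨2 | 1 1⟩
    ⟨2 | 1 1⟩
    ⟨2 | 1 2⟩
    ⟨2 | 1 2⟩
    ⟨2 | 2⟩
    ⟨3 | 0⟩
    ⟨3 | 1⟩
    ⟨3 | 1⟩
    ⟨3 | 1⟩


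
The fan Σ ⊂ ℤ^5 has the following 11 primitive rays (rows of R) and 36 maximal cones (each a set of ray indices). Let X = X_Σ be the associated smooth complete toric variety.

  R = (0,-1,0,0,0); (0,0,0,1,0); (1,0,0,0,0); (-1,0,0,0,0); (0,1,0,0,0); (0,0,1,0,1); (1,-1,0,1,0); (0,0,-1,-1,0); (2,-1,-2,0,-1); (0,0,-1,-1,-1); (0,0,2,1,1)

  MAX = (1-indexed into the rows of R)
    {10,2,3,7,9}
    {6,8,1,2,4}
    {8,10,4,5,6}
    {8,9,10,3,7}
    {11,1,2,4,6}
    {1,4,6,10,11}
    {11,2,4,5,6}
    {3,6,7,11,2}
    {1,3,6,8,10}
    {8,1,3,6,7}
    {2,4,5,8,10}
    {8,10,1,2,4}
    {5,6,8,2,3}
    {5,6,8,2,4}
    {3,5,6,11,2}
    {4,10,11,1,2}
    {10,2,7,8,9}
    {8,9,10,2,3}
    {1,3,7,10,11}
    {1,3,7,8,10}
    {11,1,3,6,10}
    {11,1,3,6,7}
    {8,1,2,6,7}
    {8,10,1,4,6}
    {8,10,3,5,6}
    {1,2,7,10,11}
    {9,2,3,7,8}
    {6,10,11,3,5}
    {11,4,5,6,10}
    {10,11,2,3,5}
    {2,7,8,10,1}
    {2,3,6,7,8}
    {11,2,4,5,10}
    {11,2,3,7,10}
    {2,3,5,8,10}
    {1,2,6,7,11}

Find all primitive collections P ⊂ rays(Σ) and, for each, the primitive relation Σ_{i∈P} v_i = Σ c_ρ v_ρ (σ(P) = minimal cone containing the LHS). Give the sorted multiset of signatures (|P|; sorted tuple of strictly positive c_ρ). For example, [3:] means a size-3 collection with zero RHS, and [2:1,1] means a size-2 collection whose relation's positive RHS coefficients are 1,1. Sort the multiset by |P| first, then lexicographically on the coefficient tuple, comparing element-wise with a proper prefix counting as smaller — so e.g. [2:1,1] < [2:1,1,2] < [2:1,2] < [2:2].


Δ(Σ) — 11 vertices, 14 min non-faces:

  {1,5}:  v_{1} + v_{5} = 0  so sig = [2:]
  {3,4}:  v_{3} + v_{4} = 0  so sig = [2:]
  {8,11}:  v_{8} + v_{11} = v_{6}  so sig = [2:1]
  {4,7}:  v_{4} + v_{7} = v_{1} + v_{2}  so sig = [2:1,1]
  {5,7}:  v_{5} + v_{7} = v_{2} + v_{3}  so sig = [2:1,1]
  {9,11}:  v_{9} + v_{11} = v_{3} + v_{7}  so sig = [2:1,1]
  {6,9}:  v_{6} + v_{9} = v_{3} + v_{7} + v_{8}  so sig = [2:1,1,1]
  {4,9}:  v_{4} + v_{9} = v_{2} + v_{7} + v_{8} + v_{10}  so sig = [2:1,1,1,1]
  {1,9}:  v_{1} + v_{9} = 2·v_{7} + v_{8} + v_{10}  so sig = [2:1,1,2]
  {5,9}:  v_{5} + v_{9} = 2·v_{2} + 2·v_{3} + v_{8} + v_{10}  so sig = [2:1,1,2,2]
  {2,6,10}:  v_{2} + v_{6} + v_{10} = 0  so sig = [3:]
  {1,2,3}:  v_{1} + v_{2} + v_{3} = v_{7}  so sig = [3:1]
  {6,7,10}:  v_{6} + v_{7} + v_{10} = v_{1} + v_{3}  so sig = [3:1,1]
  {2,3,7,8,10}:  v_{2} + v_{3} + v_{7} + v_{8} + v_{10} = v_{9}  so sig = [5:1]

Hence PRS(X_Σ) =
{ [2:] ×2,  [2:1],  [2:1,1] ×3,  [2:1,1,1],  [2:1,1,1,1],  [2:1,1,2],  [2:1,1,2,2],  [3:],  [3:1],  [3:1,1],  [5:1] }


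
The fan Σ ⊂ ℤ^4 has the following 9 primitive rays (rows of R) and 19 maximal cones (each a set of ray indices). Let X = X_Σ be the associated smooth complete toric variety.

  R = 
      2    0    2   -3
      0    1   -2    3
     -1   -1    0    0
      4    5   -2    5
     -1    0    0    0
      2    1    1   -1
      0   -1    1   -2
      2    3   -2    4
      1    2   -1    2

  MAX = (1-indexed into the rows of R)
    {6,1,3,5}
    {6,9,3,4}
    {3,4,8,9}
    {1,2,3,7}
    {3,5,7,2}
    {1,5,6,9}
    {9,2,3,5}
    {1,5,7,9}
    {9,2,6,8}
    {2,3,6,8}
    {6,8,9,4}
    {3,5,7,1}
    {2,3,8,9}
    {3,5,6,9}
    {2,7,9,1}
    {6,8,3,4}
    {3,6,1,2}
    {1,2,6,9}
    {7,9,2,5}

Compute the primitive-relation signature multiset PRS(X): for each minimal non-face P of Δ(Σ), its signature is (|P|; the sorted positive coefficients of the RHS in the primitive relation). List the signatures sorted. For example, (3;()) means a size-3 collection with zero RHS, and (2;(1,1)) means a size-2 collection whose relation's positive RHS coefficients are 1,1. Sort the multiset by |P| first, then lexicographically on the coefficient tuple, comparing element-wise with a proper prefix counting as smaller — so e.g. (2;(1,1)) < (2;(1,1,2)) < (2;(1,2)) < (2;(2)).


14 minimal non-faces of Δ(Σ) (on 9 rays):

  P={6,7}:  v_{6} + v_{7} = v_{1} — sig = (2;(1))
  P={4,7}:  v_{4} + v_{7} = v_{6} + v_{8} — sig = (2;(1,1))
  P={7,8}:  v_{7} + v_{8} = v_{2} + v_{6} — sig = (2;(1,1))
  P={1,4}:  v_{1} + v_{4} = 2·v_{6} + v_{8} — sig = (2;(1,2))
  P={1,8}:  v_{1} + v_{8} = v_{2} + 2·v_{6} — sig = (2;(1,2))
  P={5,8}:  v_{5} + v_{8} = v_{3} + 2·v_{9} — sig = (2;(1,2))
  P={4,5}:  v_{4} + v_{5} = 2·v_{3} + v_{6} + 3·v_{9} — sig = (2;(1,2,3))
  P={2,4}:  v_{2} + v_{4} = 2·v_{8} — sig = (2;(2))
  P={3,7,9}:  v_{3} + v_{7} + v_{9} = 0 — sig = (3;())
  P={1,3,9}:  v_{1} + v_{3} + v_{9} = v_{6} — sig = (3;(1))
  P={2,5,6}:  v_{2} + v_{5} + v_{6} = v_{9} — sig = (3;(1))
  P={1,2,5}:  v_{1} + v_{2} + v_{5} = v_{7} + v_{9} — sig = (3;(1,1))
  P={2,3,6,9}:  v_{2} + v_{3} + v_{6} + v_{9} = v_{8} — sig = (4;(1))
  P={3,6,8,9}:  v_{3} + v_{6} + v_{8} + v_{9} = v_{4} — sig = (4;(1))

Hence PRS(X_Σ) =
[(2;(1)), (2;(1,1)), (2;(1,1)), (2;(1,2)), (2;(1,2)), (2;(1,2)), (2;(1,2,3)), (2;(2)), (3;()), (3;(1)), (3;(1)), (3;(1,1)), (4;(1)), (4;(1))]


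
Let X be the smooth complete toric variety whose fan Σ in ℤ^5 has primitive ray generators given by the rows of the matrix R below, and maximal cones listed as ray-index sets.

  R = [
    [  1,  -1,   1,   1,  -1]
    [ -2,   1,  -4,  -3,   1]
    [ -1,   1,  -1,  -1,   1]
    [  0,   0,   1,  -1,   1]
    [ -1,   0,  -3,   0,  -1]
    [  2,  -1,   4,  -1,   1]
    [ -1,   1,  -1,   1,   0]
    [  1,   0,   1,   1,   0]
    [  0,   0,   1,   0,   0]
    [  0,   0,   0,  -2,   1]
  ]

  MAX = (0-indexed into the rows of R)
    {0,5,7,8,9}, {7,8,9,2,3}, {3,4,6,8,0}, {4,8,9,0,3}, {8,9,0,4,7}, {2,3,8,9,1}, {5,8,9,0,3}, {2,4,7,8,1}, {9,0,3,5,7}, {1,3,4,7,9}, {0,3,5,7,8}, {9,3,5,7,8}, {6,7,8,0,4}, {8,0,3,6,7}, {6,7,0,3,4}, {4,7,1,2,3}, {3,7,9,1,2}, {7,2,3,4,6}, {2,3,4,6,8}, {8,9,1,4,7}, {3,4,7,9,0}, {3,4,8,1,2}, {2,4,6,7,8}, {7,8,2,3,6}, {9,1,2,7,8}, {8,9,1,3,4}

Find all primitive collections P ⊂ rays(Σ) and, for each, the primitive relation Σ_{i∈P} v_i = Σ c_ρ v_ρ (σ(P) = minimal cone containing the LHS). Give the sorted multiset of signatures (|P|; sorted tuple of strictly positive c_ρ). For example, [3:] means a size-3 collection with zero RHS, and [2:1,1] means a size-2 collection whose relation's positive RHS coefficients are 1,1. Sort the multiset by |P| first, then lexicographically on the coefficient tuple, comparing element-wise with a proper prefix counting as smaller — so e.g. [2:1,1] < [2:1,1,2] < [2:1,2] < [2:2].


Primitive collections (12):

  {0,2}:  v_{0} + v_{2} = 0  ⇒ sig = [2:]
  {6,9}:  v_{6} + v_{9} = v_{2}  ⇒ sig = [2:1]
  {0,1}:  v_{0} + v_{1} = v_{4} + v_{9}  ⇒ sig = [2:1,1]
  {4,5}:  v_{4} + v_{5} = v_{0} + v_{9}  ⇒ sig = [2:1,1]
  {5,6}:  v_{5} + v_{6} = v_{3} + v_{7} + v_{8}  ⇒ sig = [2:1,1,1]
  {2,5}:  v_{2} + v_{5} = v_{3} + v_{7} + v_{8} + v_{9}  ⇒ sig = [2:1,1,1,1]
  {1,6}:  v_{1} + v_{6} = 2·v_{2} + v_{4}  ⇒ sig = [2:1,2]
  {1,5}:  v_{1} + v_{5} = 2·v_{9}  ⇒ sig = [2:2]
  {2,4,9}:  v_{2} + v_{4} + v_{9} = v_{1}  ⇒ sig = [3:1]
  {3,4,7,8}:  v_{3} + v_{4} + v_{7} + v_{8} = 0  ⇒ sig = [4:]
  {1,3,7,8}:  v_{1} + v_{3} + v_{7} + v_{8} = v_{2} + v_{9}  ⇒ sig = [4:1,1]
  {0,3,7,8,9}:  v_{0} + v_{3} + v_{7} + v_{8} + v_{9} = v_{5}  ⇒ sig = [5:1]

Hence PRS(X_Σ) =
[[2:], [2:1], [2:1,1], [2:1,1], [2:1,1,1], [2:1,1,1,1], [2:1,2], [2:2], [3:1], [4:], [4:1,1], [5:1]]


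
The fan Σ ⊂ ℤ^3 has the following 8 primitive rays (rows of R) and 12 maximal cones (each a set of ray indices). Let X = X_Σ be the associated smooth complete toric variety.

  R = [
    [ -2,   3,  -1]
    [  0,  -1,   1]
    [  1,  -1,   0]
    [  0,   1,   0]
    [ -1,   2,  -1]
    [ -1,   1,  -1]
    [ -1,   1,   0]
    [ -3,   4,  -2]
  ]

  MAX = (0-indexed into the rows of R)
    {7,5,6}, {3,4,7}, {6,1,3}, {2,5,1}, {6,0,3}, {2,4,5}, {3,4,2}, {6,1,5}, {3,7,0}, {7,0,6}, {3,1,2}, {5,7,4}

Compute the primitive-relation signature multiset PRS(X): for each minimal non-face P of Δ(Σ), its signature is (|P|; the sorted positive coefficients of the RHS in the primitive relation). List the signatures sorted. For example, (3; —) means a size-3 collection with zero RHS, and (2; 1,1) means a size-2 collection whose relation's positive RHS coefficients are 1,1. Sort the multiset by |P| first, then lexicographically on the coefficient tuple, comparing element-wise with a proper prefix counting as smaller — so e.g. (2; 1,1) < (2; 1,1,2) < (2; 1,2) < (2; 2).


Primitive collections (11):

  P = {2,6}:  v_{2} + v_{6} = 0 ; sig = (2; —)
  P = {0,2}:  v_{0} + v_{2} = v_{4} ; sig = (2; 1)
  P = {0,5}:  v_{0} + v_{5} = v_{7} ; sig = (2; 1)
  P = {1,4}:  v_{1} + v_{4} = v_{6} ; sig = (2; 1)
  P = {3,5}:  v_{3} + v_{5} = v_{4} ; sig = (2; 1)
  P = {4,6}:  v_{4} + v_{6} = v_{0} ; sig = (2; 1)
  P = {0,4}:  v_{0} + v_{4} = v_{3} + v_{7} ; sig = (2; 1,1)
  P = {2,7}:  v_{2} + v_{7} = v_{4} + v_{5} ; sig = (2; 1,1)
  P = {1,7}:  v_{1} + v_{7} = v_{5} + 2·v_{6} ; sig = (2; 1,2)
  P = {0,1}:  v_{0} + v_{1} = 2·v_{6} ; sig = (2; 2)
  P = {3,6,7}:  v_{3} + v_{6} + v_{7} = 2·v_{0} ; sig = (3; 2)

so the primitive-relation signature multiset is
    |P|=2: 10 collections, coeffs (), (1), (1), (1), (1), (1), (1,1), (1,1), (1,2), (2)
    |P|=3: 1 collection, coeffs (2)


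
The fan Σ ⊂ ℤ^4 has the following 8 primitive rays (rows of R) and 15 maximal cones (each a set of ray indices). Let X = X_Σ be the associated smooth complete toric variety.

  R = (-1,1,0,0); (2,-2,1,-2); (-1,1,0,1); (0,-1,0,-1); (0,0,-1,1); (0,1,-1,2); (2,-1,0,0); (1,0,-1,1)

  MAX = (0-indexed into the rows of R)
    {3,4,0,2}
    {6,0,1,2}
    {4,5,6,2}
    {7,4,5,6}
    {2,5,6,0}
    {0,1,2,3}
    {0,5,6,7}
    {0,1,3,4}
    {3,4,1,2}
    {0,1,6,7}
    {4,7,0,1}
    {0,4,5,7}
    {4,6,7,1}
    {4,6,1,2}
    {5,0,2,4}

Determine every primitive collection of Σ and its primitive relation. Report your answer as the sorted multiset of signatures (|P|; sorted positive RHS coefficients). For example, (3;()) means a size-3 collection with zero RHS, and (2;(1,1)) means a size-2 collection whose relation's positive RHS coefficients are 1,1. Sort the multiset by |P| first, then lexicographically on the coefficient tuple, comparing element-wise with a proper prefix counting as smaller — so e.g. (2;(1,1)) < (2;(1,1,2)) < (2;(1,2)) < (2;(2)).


Primitive collections (7):

  P = {1,5}:  v_{1} + v_{5} = v_{6}  ⟹  sig = (2;(1))
  P = {2,7}:  v_{2} + v_{7} = v_{5}  ⟹  sig = (2;(1))
  P = {3,5}:  v_{3} + v_{5} = v_{4}  ⟹  sig = (2;(1))
  P = {3,6}:  v_{3} + v_{6} = v_{1} + v_{4}  ⟹  sig = (2;(1,1))
  P = {3,7}:  v_{3} + v_{7} = v_{0} + v_{1} + 2·v_{4}  ⟹  sig = (2;(1,1,2))
  P = {0,4,6}:  v_{0} + v_{4} + v_{6} = v_{7}  ⟹  sig = (3;(1))
  P = {0,1,2,4}:  v_{0} + v_{1} + v_{2} + v_{4} = 0  ⟹  sig = (4;())

so the primitive-relation signature multiset is
    |P|=2: 5 collections, coeffs (1), (1), (1), (1,1), (1,1,2)
    |P|=3: 1 collection, coeffs (1)
    |P|=4: 1 collection, coeffs ()
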